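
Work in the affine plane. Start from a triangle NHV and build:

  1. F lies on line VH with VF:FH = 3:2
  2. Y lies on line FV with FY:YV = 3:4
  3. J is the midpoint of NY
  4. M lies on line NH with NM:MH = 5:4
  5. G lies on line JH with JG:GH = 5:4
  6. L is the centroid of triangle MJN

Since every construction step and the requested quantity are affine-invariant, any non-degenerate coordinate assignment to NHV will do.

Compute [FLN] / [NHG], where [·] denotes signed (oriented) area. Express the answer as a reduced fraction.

Assign N = (0, 0), H = (1, 0), V = (0, 1) — the answer is frame-independent, so this choice is without loss of generality.
1. F lies on line VH with VF:FH = 3:2 ⇒ F = (3/5, 2/5)
2. Y lies on line FV with FY:YV = 3:4 ⇒ Y = (12/35, 23/35)
3. J is the midpoint of NY ⇒ J = (6/35, 23/70)
4. M lies on line NH with NM:MH = 5:4 ⇒ M = (5/9, 0)
5. G lies on line JH with JG:GH = 5:4 ⇒ G = (199/315, 46/315)
6. L is the centroid of triangle MJN ⇒ L = (229/945, 23/210)
2·[FLN] = -59/1890, 2·[NHG] = 46/315
[FLN]:[NHG] = -59/1890:46/315 = -59/276

[FLN]:[NHG] = -59/276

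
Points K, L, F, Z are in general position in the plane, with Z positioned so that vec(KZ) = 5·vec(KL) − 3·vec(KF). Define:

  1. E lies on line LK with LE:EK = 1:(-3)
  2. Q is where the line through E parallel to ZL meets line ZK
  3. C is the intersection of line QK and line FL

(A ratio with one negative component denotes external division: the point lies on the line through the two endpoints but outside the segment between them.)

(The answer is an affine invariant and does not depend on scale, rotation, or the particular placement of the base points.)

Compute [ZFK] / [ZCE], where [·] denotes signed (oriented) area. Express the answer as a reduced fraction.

[ZFK]:[ZCE] = -20/9

Work in coordinates with K = (0, 0), L = (1, 0), F = (0, 1), Z = (5, -3).
1. E lies on line LK with LE:EK = 1:(-3) ⇒ E = (3/2, 0)
2. Q is where the line through E parallel to ZL meets line ZK ⇒ Q = (15/2, -9/2)
3. C is the intersection of line QK and line FL ⇒ C = (5/2, -3/2)
2·[ZFK] = 5, 2·[ZCE] = -9/4
[ZFK]:[ZCE] = 5:-9/4 = -20/9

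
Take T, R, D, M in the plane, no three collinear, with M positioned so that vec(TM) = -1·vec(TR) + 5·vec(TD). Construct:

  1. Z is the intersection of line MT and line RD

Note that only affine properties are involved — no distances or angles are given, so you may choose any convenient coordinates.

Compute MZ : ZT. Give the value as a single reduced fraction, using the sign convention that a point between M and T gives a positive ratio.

Choose coordinates T = (0, 0), R = (1, 0), D = (0, 1), M = (-1, 5).
1. Z is the intersection of line MT and line RD ⇒ Z = (-1/4, 5/4)
Z = M + t·(T−M) with t = 3/4, so MZ:ZT = t:(1−t) = 3/4:1/4

MZ:ZT = 3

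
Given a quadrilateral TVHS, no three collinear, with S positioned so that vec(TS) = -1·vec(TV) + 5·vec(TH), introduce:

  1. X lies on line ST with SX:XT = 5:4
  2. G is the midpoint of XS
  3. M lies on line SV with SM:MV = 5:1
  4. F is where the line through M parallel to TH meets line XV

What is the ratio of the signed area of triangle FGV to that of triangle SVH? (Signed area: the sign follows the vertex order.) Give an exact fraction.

Assign T = (0, 0), V = (1, 0), H = (0, 1), S = (-1, 5) — the answer is frame-independent, so this choice is without loss of generality.
1. X lies on line ST with SX:XT = 5:4 ⇒ X = (-4/9, 20/9)
2. G is the midpoint of XS ⇒ G = (-13/18, 65/18)
3. M lies on line SV with SM:MV = 5:1 ⇒ M = (2/3, 5/6)
4. F is where the line through M parallel to TH meets line XV ⇒ F = (2/3, 20/39)
2·[FGV] = -25/78, 2·[SVH] = -3
[FGV]:[SVH] = -25/78:-3 = 25/234

[FGV]:[SVH] = 25/234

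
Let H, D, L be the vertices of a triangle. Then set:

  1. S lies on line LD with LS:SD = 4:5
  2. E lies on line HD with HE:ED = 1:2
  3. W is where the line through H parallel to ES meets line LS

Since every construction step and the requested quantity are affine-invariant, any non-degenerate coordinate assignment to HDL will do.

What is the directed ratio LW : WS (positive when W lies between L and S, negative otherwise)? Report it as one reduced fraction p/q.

Choose coordinates H = (0, 0), D = (1, 0), L = (0, 1).
1. S lies on line LD with LS:SD = 4:5 ⇒ S = (4/9, 5/9)
2. E lies on line HD with HE:ED = 1:2 ⇒ E = (1/3, 0)
3. W is where the line through H parallel to ES meets line LS ⇒ W = (1/6, 5/6)
W = L + t·(S−L) with t = 3/8, so LW:WS = t:(1−t) = 3/8:5/8

LW:WS = 3/5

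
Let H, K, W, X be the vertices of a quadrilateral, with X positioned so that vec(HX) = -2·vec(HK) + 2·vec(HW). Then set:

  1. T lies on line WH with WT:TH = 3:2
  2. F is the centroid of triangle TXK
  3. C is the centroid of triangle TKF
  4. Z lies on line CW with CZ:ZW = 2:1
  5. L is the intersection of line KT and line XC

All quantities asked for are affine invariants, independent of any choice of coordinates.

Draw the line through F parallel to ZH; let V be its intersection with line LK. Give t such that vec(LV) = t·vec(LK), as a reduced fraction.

Work in coordinates with H = (0, 0), K = (1, 0), W = (0, 1), X = (-2, 2).
1. T lies on line WH with WT:TH = 3:2 ⇒ T = (0, 2/5)
2. F is the centroid of triangle TXK ⇒ F = (-1/3, 4/5)
3. C is the centroid of triangle TKF ⇒ C = (2/9, 2/5)
4. Z lies on line CW with CZ:ZW = 2:1 ⇒ Z = (2/27, 4/5)
5. L is the intersection of line KT and line XC ⇒ L = (1/2, 1/5)
through F parallel to ZH: direction (-2/27, -4/5); meets LK at V = (-5/14, 19/35)
V = L + t·(K−L) with t = -12/7

t = -12/7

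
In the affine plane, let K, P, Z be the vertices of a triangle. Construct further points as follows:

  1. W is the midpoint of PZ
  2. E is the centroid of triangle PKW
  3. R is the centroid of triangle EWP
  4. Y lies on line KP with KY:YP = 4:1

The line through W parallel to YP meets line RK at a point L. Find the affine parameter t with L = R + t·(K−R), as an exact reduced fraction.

t = -5/4

Assign K = (0, 0), P = (1, 0), Z = (0, 1) — the answer is frame-independent, so this choice is without loss of generality.
1. W is the midpoint of PZ ⇒ W = (1/2, 1/2)
2. E is the centroid of triangle PKW ⇒ E = (1/2, 1/6)
3. R is the centroid of triangle EWP ⇒ R = (2/3, 2/9)
4. Y lies on line KP with KY:YP = 4:1 ⇒ Y = (4/5, 0)
through W parallel to YP: direction (1/5, 0); meets RK at L = (3/2, 1/2)
L = R + t·(K−R) with t = -5/4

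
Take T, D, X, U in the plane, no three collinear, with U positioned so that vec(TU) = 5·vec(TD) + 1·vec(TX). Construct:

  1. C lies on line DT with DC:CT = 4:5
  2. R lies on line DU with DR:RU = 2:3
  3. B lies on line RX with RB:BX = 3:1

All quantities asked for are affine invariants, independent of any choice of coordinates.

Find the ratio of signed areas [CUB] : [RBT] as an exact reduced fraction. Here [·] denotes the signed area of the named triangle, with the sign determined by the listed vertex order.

Set T = (0, 0), D = (1, 0), X = (0, 1), U = (5, 1); any affine frame gives the same invariant.
1. C lies on line DT with DC:CT = 4:5 ⇒ C = (5/9, 0)
2. R lies on line DU with DR:RU = 2:3 ⇒ R = (13/5, 2/5)
3. B lies on line RX with RB:BX = 3:1 ⇒ B = (13/20, 17/20)
2·[CUB] = 221/60, 2·[RBT] = 39/20
[CUB]:[RBT] = 221/60:39/20 = 17/9

[CUB]:[RBT] = 17/9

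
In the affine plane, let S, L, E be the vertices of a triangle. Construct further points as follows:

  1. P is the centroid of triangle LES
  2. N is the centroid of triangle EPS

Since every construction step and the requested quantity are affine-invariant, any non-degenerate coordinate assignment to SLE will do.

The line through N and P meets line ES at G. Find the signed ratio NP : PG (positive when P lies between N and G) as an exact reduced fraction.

Work in coordinates with S = (0, 0), L = (1, 0), E = (0, 1).
1. P is the centroid of triangle LES ⇒ P = (1/3, 1/3)
2. N is the centroid of triangle EPS ⇒ N = (1/9, 4/9)
line NP meets ES at G = (0, 1/2)
P = N + t·(G−N) with t = -2, so NP:PG = -2:3

NP:PG = -2/3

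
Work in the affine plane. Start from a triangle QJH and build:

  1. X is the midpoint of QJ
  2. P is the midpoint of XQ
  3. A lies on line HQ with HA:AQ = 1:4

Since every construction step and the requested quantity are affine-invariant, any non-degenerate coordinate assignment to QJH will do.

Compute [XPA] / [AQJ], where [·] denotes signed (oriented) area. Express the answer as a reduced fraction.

[XPA]:[AQJ] = -1/4

Work in coordinates with Q = (0, 0), J = (1, 0), H = (0, 1).
1. X is the midpoint of QJ ⇒ X = (1/2, 0)
2. P is the midpoint of XQ ⇒ P = (1/4, 0)
3. A lies on line HQ with HA:AQ = 1:4 ⇒ A = (0, 4/5)
2·[XPA] = -1/5, 2·[AQJ] = 4/5
[XPA]:[AQJ] = -1/5:4/5 = -1/4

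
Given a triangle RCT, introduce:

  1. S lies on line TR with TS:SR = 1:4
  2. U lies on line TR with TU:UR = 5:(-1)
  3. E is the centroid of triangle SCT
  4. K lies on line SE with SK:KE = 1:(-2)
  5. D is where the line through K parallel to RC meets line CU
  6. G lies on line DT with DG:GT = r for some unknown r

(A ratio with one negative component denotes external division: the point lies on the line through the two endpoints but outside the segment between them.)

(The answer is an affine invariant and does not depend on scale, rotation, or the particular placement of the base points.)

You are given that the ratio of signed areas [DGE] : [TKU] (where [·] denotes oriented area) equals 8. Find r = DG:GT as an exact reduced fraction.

Choose coordinates R = (0, 0), C = (1, 0), T = (0, 1).
1. S lies on line TR with TS:SR = 1:4 ⇒ S = (0, 4/5)
2. U lies on line TR with TU:UR = 5:(-1) ⇒ U = (0, -1/4)
3. E is the centroid of triangle SCT ⇒ E = (1/3, 3/5)
4. K lies on line SE with SK:KE = 1:(-2) ⇒ K = (-1/3, 1)
5. D is where the line through K parallel to RC meets line CU ⇒ D = (5, 1)
6. With DG:GT = r, write λ = r/(r+1) so G = D + λ·(T−D); G is affine-linear in λ
Every point depending on G is an affine combination of G and λ-independent points, so each such coordinate is linear in λ; the λ² term in each signed area is a multiple of (T−D)×(T−D) = 0, so 2·[DGE] and 2·[TKU] are each linear in λ. Evaluating at λ=0 and λ=1:
  2·[DGE] = 2·λ,   2·[TKU] = 5/12
So [DGE]:[TKU] = (2·λ) / (5/12). Setting this equal to 8:
  2·λ = 8·(5/12)  ⇒  λ = 5/3
Then r = λ/(1−λ) = (5/3)/(-2/3) = -5/2. Check: with r = -5/2, G = (-10/3, 1) and [DGE]:[TKU] = 8 as required.

r = -5/2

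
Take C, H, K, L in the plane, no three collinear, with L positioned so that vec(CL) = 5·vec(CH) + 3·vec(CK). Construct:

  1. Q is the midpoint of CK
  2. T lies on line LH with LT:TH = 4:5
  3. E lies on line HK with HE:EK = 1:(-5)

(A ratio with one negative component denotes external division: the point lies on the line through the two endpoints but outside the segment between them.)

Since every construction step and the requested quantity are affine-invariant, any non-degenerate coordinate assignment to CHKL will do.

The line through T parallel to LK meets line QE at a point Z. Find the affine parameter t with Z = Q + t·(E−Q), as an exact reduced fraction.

Work in coordinates with C = (0, 0), H = (1, 0), K = (0, 1), L = (5, 3).
1. Q is the midpoint of CK ⇒ Q = (0, 1/2)
2. T lies on line LH with LT:TH = 4:5 ⇒ T = (29/9, 5/3)
3. E lies on line HK with HE:EK = 1:(-5) ⇒ E = (5/4, -1/4)
through T parallel to LK: direction (-5, -2); meets QE at Z = (11/90, 32/75)
Z = Q + t·(E−Q) with t = 22/225

t = 22/225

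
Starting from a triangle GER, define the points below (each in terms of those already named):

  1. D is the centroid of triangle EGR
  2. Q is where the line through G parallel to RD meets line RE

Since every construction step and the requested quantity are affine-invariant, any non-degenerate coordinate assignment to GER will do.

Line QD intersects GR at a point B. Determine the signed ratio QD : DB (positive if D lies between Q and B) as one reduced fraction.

Choose coordinates G = (0, 0), E = (1, 0), R = (0, 1).
1. D is the centroid of triangle EGR ⇒ D = (1/3, 1/3)
2. Q is where the line through G parallel to RD meets line RE ⇒ Q = (-1, 2)
line QD meets GR at B = (0, 3/4)
D = Q + t·(B−Q) with t = 4/3, so QD:DB = 4/3:-1/3

QD:DB = -4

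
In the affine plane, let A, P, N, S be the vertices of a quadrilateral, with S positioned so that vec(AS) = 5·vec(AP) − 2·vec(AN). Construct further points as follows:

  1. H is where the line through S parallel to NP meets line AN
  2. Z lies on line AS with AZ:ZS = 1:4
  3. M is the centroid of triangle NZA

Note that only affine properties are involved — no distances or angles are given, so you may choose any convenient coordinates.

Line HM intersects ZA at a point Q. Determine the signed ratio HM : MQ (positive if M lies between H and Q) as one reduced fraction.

Assign A = (0, 0), P = (1, 0), N = (0, 1), S = (5, -2) — the answer is frame-independent, so this choice is without loss of generality.
1. H is where the line through S parallel to NP meets line AN ⇒ H = (0, 3)
2. Z lies on line AS with AZ:ZS = 1:4 ⇒ Z = (1, -2/5)
3. M is the centroid of triangle NZA ⇒ M = (1/3, 1/5)
line HM meets ZA at Q = (3/8, -3/20)
M = H + t·(Q−H) with t = 8/9, so HM:MQ = 8/9:1/9

HM:MQ = 8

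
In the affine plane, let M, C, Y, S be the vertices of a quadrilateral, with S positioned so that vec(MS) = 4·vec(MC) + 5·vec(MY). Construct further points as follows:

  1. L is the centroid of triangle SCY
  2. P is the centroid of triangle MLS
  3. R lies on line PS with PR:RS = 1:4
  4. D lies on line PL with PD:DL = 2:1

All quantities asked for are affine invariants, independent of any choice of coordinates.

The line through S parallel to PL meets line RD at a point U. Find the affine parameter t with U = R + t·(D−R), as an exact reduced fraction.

Work in coordinates with M = (0, 0), C = (1, 0), Y = (0, 1), S = (4, 5).
1. L is the centroid of triangle SCY ⇒ L = (5/3, 2)
2. P is the centroid of triangle MLS ⇒ P = (17/9, 7/3)
3. R lies on line PS with PR:RS = 1:4 ⇒ R = (104/45, 43/15)
4. D lies on line PL with PD:DL = 2:1 ⇒ D = (47/27, 19/9)
through S parallel to PL: direction (-2/9, -1/3); meets RD at U = (124/27, 53/9)
U = R + t·(D−R) with t = -4

t = -4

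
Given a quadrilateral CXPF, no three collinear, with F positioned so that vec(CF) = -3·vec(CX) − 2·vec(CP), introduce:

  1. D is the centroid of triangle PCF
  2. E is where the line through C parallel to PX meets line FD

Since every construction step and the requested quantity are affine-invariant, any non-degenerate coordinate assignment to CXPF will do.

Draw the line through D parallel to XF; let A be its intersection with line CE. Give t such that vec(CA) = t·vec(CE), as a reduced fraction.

Set C = (0, 0), X = (1, 0), P = (0, 1), F = (-3, -2); any affine frame gives the same invariant.
1. D is the centroid of triangle PCF ⇒ D = (-1, -1/3)
2. E is where the line through C parallel to PX meets line FD ⇒ E = (-3/11, 3/11)
through D parallel to XF: direction (-4, -2); meets CE at A = (-1/9, 1/9)
A = C + t·(E−C) with t = 11/27

t = 11/27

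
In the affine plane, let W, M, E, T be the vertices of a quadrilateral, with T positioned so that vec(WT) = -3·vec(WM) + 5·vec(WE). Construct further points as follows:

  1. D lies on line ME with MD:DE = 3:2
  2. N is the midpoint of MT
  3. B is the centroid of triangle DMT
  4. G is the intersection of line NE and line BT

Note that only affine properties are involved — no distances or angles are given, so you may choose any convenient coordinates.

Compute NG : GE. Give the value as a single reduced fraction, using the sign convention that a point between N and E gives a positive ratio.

Choose coordinates W = (0, 0), M = (1, 0), E = (0, 1), T = (-3, 5).
1. D lies on line ME with MD:DE = 3:2 ⇒ D = (2/5, 3/5)
2. N is the midpoint of MT ⇒ N = (-1, 5/2)
3. B is the centroid of triangle DMT ⇒ B = (-8/15, 28/15)
4. G is the intersection of line NE and line BT ⇒ G = (-14/17, 38/17)
G = N + t·(E−N) with t = 3/17, so NG:GE = t:(1−t) = 3/17:14/17

NG:GE = 3/14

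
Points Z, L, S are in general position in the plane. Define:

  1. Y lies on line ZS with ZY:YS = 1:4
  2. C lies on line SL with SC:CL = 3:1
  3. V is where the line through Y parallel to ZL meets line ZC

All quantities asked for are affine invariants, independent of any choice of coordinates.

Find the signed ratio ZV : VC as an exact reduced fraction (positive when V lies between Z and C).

ZV:VC = 4

Choose coordinates Z = (0, 0), L = (1, 0), S = (0, 1).
1. Y lies on line ZS with ZY:YS = 1:4 ⇒ Y = (0, 1/5)
2. C lies on line SL with SC:CL = 3:1 ⇒ C = (3/4, 1/4)
3. V is where the line through Y parallel to ZL meets line ZC ⇒ V = (3/5, 1/5)
V = Z + t·(C−Z) with t = 4/5, so ZV:VC = t:(1−t) = 4/5:1/5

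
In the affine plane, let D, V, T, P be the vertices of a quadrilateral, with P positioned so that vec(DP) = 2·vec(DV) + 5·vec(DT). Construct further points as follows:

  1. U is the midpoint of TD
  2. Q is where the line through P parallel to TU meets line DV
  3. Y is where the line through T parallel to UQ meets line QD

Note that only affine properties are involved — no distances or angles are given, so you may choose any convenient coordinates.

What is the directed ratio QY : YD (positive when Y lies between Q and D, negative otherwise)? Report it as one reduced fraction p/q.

Choose coordinates D = (0, 0), V = (1, 0), T = (0, 1), P = (2, 5).
1. U is the midpoint of TD ⇒ U = (0, 1/2)
2. Q is where the line through P parallel to TU meets line DV ⇒ Q = (2, 0)
3. Y is where the line through T parallel to UQ meets line QD ⇒ Y = (4, 0)
Y = Q + t·(D−Q) with t = -1, so QY:YD = t:(1−t) = -1:2

QY:YD = -1/2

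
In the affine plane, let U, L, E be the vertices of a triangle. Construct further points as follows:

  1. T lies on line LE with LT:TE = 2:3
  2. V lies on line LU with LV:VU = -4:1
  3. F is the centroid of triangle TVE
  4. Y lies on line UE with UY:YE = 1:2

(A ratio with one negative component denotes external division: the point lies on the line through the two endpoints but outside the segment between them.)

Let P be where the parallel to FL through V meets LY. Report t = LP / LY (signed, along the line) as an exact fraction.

Choose coordinates U = (0, 0), L = (1, 0), E = (0, 1).
1. T lies on line LE with LT:TE = 2:3 ⇒ T = (3/5, 2/5)
2. V lies on line LU with LV:VU = -4:1 ⇒ V = (-1/3, 0)
3. F is the centroid of triangle TVE ⇒ F = (4/45, 7/15)
4. Y lies on line UE with UY:YE = 1:2 ⇒ Y = (0, 1/3)
through V parallel to FL: direction (41/45, -7/15); meets LY at P = (-31/11, 14/11)
P = L + t·(Y−L) with t = 42/11

t = 42/11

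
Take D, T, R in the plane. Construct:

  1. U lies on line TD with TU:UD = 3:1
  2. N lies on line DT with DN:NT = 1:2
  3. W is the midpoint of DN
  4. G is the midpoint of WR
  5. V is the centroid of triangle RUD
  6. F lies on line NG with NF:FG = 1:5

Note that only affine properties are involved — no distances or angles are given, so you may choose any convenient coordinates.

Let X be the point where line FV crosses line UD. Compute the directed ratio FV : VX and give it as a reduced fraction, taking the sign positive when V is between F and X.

Work in coordinates with D = (0, 0), T = (1, 0), R = (0, 1).
1. U lies on line TD with TU:UD = 3:1 ⇒ U = (1/4, 0)
2. N lies on line DT with DN:NT = 1:2 ⇒ N = (1/3, 0)
3. W is the midpoint of DN ⇒ W = (1/6, 0)
4. G is the midpoint of WR ⇒ G = (1/12, 1/2)
5. V is the centroid of triangle RUD ⇒ V = (1/12, 1/3)
6. F lies on line NG with NF:FG = 1:5 ⇒ F = (7/24, 1/12)
line FV meets UD at X = (13/36, 0)
V = F + t·(X−F) with t = -3, so FV:VX = -3:4

FV:VX = -3/4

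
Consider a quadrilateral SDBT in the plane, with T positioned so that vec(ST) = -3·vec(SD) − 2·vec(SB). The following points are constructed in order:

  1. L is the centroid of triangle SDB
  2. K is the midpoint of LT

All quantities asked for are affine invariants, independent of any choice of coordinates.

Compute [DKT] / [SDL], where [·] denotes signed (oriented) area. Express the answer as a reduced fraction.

[DKT]:[SDL] = 4

Work in coordinates with S = (0, 0), D = (1, 0), B = (0, 1), T = (-3, -2).
1. L is the centroid of triangle SDB ⇒ L = (1/3, 1/3)
2. K is the midpoint of LT ⇒ K = (-4/3, -5/6)
2·[DKT] = 4/3, 2·[SDL] = 1/3
[DKT]:[SDL] = 4/3:1/3 = 4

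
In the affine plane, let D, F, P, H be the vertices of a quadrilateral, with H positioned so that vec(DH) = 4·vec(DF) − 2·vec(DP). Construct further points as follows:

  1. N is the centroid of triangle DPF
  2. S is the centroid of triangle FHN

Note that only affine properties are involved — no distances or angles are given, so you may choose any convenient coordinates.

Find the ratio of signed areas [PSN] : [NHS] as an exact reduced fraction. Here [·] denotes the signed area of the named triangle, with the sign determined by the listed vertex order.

[PSN]:[NHS] = -6

Set D = (0, 0), F = (1, 0), P = (0, 1), H = (4, -2); any affine frame gives the same invariant.
1. N is the centroid of triangle DPF ⇒ N = (1/3, 1/3)
2. S is the centroid of triangle FHN ⇒ S = (16/9, -5/9)
2·[PSN] = -2/3, 2·[NHS] = 1/9
[PSN]:[NHS] = -2/3:1/9 = -6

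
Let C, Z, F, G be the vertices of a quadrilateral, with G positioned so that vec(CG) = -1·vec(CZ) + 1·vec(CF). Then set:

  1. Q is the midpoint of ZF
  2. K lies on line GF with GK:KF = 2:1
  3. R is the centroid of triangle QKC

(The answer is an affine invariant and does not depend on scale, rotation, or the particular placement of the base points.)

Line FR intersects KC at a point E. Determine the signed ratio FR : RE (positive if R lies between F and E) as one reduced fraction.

FR:RE = 1/2

Choose coordinates C = (0, 0), Z = (1, 0), F = (0, 1), G = (-1, 1).
1. Q is the midpoint of ZF ⇒ Q = (1/2, 1/2)
2. K lies on line GF with GK:KF = 2:1 ⇒ K = (-1/3, 1)
3. R is the centroid of triangle QKC ⇒ R = (1/18, 1/2)
line FR meets KC at E = (1/6, -1/2)
R = F + t·(E−F) with t = 1/3, so FR:RE = 1/3:2/3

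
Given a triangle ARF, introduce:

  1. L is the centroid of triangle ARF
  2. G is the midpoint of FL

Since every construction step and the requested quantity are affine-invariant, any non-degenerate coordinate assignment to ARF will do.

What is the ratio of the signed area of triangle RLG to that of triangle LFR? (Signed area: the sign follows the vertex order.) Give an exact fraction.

Choose coordinates A = (0, 0), R = (1, 0), F = (0, 1).
1. L is the centroid of triangle ARF ⇒ L = (1/3, 1/3)
2. G is the midpoint of FL ⇒ G = (1/6, 2/3)
2·[RLG] = -1/6, 2·[LFR] = -1/3
[RLG]:[LFR] = -1/6:-1/3 = 1/2

[RLG]:[LFR] = 1/2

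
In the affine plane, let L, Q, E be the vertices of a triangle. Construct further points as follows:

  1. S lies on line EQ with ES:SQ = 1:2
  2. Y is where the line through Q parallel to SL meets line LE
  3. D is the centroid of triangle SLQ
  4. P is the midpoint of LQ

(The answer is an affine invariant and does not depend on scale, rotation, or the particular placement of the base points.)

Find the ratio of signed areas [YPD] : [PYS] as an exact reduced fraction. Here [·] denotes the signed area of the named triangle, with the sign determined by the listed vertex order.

[YPD]:[PYS] = -1/3

Set L = (0, 0), Q = (1, 0), E = (0, 1); any affine frame gives the same invariant.
1. S lies on line EQ with ES:SQ = 1:2 ⇒ S = (1/3, 2/3)
2. Y is where the line through Q parallel to SL meets line LE ⇒ Y = (0, -2)
3. D is the centroid of triangle SLQ ⇒ D = (4/9, 2/9)
4. P is the midpoint of LQ ⇒ P = (1/2, 0)
2·[YPD] = 2/9, 2·[PYS] = -2/3
[YPD]:[PYS] = 2/9:-2/3 = -1/3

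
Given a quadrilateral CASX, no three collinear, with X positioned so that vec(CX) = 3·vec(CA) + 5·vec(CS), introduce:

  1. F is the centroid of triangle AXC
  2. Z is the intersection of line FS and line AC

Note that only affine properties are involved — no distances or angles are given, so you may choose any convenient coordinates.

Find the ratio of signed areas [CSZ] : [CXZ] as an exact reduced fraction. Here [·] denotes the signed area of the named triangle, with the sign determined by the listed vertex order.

[CSZ]:[CXZ] = 1/5

Set C = (0, 0), A = (1, 0), S = (0, 1), X = (3, 5); any affine frame gives the same invariant.
1. F is the centroid of triangle AXC ⇒ F = (4/3, 5/3)
2. Z is the intersection of line FS and line AC ⇒ Z = (-2, 0)
2·[CSZ] = 2, 2·[CXZ] = 10
[CSZ]:[CXZ] = 2:10 = 1/5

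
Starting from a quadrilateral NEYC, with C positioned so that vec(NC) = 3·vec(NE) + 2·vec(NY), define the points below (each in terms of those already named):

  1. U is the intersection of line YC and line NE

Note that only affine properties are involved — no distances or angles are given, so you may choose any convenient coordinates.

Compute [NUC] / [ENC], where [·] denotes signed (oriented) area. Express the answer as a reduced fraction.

[NUC]:[ENC] = 3

Work in coordinates with N = (0, 0), E = (1, 0), Y = (0, 1), C = (3, 2).
1. U is the intersection of line YC and line NE ⇒ U = (-3, 0)
2·[NUC] = -6, 2·[ENC] = -2
[NUC]:[ENC] = -6:-2 = 3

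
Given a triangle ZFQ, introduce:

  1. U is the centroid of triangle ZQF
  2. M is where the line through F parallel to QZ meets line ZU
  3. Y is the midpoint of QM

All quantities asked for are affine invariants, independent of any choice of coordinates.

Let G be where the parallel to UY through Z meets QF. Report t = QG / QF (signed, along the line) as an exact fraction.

Choose coordinates Z = (0, 0), F = (1, 0), Q = (0, 1).
1. U is the centroid of triangle ZQF ⇒ U = (1/3, 1/3)
2. M is where the line through F parallel to QZ meets line ZU ⇒ M = (1, 1)
3. Y is the midpoint of QM ⇒ Y = (1/2, 1)
through Z parallel to UY: direction (1/6, 2/3); meets QF at G = (1/5, 4/5)
G = Q + t·(F−Q) with t = 1/5

t = 1/5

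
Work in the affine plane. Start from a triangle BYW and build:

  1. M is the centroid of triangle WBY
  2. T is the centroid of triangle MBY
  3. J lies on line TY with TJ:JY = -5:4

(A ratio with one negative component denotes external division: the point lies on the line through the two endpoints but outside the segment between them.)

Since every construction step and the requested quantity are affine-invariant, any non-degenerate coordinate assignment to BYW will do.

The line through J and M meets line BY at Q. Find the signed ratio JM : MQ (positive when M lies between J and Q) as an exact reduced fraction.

Choose coordinates B = (0, 0), Y = (1, 0), W = (0, 1).
1. M is the centroid of triangle WBY ⇒ M = (1/3, 1/3)
2. T is the centroid of triangle MBY ⇒ T = (4/9, 1/9)
3. J lies on line TY with TJ:JY = -5:4 ⇒ J = (29/9, -4/9)
line JM meets BY at Q = (11/7, 0)
M = J + t·(Q−J) with t = 7/4, so JM:MQ = 7/4:-3/4

JM:MQ = -7/3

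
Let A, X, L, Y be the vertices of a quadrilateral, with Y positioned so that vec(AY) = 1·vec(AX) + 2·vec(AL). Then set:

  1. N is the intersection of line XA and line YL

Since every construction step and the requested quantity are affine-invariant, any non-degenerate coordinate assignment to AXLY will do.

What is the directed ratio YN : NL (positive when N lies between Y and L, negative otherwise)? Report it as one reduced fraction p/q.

Set A = (0, 0), X = (1, 0), L = (0, 1), Y = (1, 2); any affine frame gives the same invariant.
1. N is the intersection of line XA and line YL ⇒ N = (-1, 0)
N = Y + t·(L−Y) with t = 2, so YN:NL = t:(1−t) = 2:-1

YN:NL = -2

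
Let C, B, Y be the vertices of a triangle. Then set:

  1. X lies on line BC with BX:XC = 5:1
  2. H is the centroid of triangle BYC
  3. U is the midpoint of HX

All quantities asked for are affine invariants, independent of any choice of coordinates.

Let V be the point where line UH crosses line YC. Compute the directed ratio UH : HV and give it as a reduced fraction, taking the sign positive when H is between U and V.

Set C = (0, 0), B = (1, 0), Y = (0, 1); any affine frame gives the same invariant.
1. X lies on line BC with BX:XC = 5:1 ⇒ X = (1/6, 0)
2. H is the centroid of triangle BYC ⇒ H = (1/3, 1/3)
3. U is the midpoint of HX ⇒ U = (1/4, 1/6)
line UH meets YC at V = (0, -1/3)
H = U + t·(V−U) with t = -1/3, so UH:HV = -1/3:4/3

UH:HV = -1/4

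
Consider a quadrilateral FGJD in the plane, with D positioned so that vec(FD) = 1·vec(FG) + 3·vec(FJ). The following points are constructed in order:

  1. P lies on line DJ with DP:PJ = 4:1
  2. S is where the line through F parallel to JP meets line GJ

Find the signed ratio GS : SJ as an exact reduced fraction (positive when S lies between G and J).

GS:SJ = 2

Set F = (0, 0), G = (1, 0), J = (0, 1), D = (1, 3); any affine frame gives the same invariant.
1. P lies on line DJ with DP:PJ = 4:1 ⇒ P = (1/5, 7/5)
2. S is where the line through F parallel to JP meets line GJ ⇒ S = (1/3, 2/3)
S = G + t·(J−G) with t = 2/3, so GS:SJ = t:(1−t) = 2/3:1/3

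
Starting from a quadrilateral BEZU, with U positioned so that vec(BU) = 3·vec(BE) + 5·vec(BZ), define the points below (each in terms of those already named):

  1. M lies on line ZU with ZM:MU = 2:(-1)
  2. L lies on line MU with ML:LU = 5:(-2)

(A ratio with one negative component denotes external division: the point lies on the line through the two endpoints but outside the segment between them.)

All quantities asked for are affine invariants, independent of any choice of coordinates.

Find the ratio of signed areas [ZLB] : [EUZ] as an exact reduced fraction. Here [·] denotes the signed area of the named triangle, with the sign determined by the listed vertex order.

Assign B = (0, 0), E = (1, 0), Z = (0, 1), U = (3, 5) — the answer is frame-independent, so this choice is without loss of generality.
1. M lies on line ZU with ZM:MU = 2:(-1) ⇒ M = (6, 9)
2. L lies on line MU with ML:LU = 5:(-2) ⇒ L = (1, 7/3)
2·[ZLB] = -1, 2·[EUZ] = 7
[ZLB]:[EUZ] = -1:7 = -1/7

[ZLB]:[EUZ] = -1/7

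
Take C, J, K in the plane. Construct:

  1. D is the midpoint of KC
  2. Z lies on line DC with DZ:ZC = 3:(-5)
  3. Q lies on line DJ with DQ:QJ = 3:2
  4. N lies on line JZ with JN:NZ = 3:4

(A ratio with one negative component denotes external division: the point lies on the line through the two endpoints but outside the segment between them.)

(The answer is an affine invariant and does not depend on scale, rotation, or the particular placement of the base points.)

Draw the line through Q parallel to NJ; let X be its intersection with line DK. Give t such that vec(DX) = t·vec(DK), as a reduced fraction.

Work in coordinates with C = (0, 0), J = (1, 0), K = (0, 1).
1. D is the midpoint of KC ⇒ D = (0, 1/2)
2. Z lies on line DC with DZ:ZC = 3:(-5) ⇒ Z = (0, 5/4)
3. Q lies on line DJ with DQ:QJ = 3:2 ⇒ Q = (3/5, 1/5)
4. N lies on line JZ with JN:NZ = 3:4 ⇒ N = (4/7, 15/28)
through Q parallel to NJ: direction (3/7, -15/28); meets DK at X = (0, 19/20)
X = D + t·(K−D) with t = 9/10

t = 9/10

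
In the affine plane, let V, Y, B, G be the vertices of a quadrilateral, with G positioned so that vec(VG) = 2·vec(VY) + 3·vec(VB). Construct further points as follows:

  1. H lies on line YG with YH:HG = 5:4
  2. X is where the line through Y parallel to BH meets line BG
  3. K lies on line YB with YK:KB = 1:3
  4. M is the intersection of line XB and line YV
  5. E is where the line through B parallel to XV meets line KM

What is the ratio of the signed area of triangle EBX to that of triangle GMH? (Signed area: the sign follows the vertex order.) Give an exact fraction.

[EBX]:[GMH] = -45/64

Assign V = (0, 0), Y = (1, 0), B = (0, 1), G = (2, 3) — the answer is frame-independent, so this choice is without loss of generality.
1. H lies on line YG with YH:HG = 5:4 ⇒ H = (14/9, 5/3)
2. X is where the line through Y parallel to BH meets line BG ⇒ X = (-5/2, -3/2)
3. K lies on line YB with YK:KB = 1:3 ⇒ K = (3/4, 1/4)
4. M is the intersection of line XB and line YV ⇒ M = (-1, 0)
5. E is where the line through B parallel to XV meets line KM ⇒ E = (-15/8, -1/8)
2·[EBX] = -15/8, 2·[GMH] = 8/3
[EBX]:[GMH] = -15/8:8/3 = -45/64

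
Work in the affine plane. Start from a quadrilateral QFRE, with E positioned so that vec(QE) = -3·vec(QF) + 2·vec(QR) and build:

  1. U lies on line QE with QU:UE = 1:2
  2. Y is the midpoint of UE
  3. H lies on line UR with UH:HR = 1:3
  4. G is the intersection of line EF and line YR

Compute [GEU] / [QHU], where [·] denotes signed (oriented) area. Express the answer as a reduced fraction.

[GEU]:[QHU] = 2

Choose coordinates Q = (0, 0), F = (1, 0), R = (0, 1), E = (-3, 2).
1. U lies on line QE with QU:UE = 1:2 ⇒ U = (-1, 2/3)
2. Y is the midpoint of UE ⇒ Y = (-2, 4/3)
3. H lies on line UR with UH:HR = 1:3 ⇒ H = (-3/4, 3/4)
4. G is the intersection of line EF and line YR ⇒ G = (-3/2, 5/4)
2·[GEU] = 1/2, 2·[QHU] = 1/4
[GEU]:[QHU] = 1/2:1/4 = 2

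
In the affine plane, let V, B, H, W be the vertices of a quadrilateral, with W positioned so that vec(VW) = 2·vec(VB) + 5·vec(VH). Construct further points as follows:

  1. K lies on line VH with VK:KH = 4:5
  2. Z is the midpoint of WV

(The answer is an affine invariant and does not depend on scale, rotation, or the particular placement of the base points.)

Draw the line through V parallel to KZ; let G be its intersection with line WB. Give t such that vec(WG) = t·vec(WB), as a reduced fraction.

Work in coordinates with V = (0, 0), B = (1, 0), H = (0, 1), W = (2, 5).
1. K lies on line VH with VK:KH = 4:5 ⇒ K = (0, 4/9)
2. Z is the midpoint of WV ⇒ Z = (1, 5/2)
through V parallel to KZ: direction (1, 37/18); meets WB at G = (90/53, 185/53)
G = W + t·(B−W) with t = 16/53

t = 16/53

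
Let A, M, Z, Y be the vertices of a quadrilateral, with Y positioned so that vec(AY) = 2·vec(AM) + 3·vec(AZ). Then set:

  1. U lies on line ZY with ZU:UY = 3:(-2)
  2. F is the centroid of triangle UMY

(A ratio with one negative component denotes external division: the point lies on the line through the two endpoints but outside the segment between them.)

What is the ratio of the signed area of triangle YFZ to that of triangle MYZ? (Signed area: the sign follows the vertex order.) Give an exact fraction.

Assign A = (0, 0), M = (1, 0), Z = (0, 1), Y = (2, 3) — the answer is frame-independent, so this choice is without loss of generality.
1. U lies on line ZY with ZU:UY = 3:(-2) ⇒ U = (6, 7)
2. F is the centroid of triangle UMY ⇒ F = (3, 10/3)
2·[YFZ] = -4/3, 2·[MYZ] = 4
[YFZ]:[MYZ] = -4/3:4 = -1/3

[YFZ]:[MYZ] = -1/3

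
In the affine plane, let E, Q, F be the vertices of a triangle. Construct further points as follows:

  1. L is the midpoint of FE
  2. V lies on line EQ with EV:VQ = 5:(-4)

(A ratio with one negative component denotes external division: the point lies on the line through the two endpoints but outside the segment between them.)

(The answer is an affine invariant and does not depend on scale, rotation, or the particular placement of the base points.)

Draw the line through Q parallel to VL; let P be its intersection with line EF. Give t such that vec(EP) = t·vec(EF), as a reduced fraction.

Work in coordinates with E = (0, 0), Q = (1, 0), F = (0, 1).
1. L is the midpoint of FE ⇒ L = (0, 1/2)
2. V lies on line EQ with EV:VQ = 5:(-4) ⇒ V = (5, 0)
through Q parallel to VL: direction (-5, 1/2); meets EF at P = (0, 1/10)
P = E + t·(F−E) with t = 1/10

t = 1/10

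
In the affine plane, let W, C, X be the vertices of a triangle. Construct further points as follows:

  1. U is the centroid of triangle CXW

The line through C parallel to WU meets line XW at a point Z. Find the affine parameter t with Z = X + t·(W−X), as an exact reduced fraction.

Assign W = (0, 0), C = (1, 0), X = (0, 1) — the answer is frame-independent, so this choice is without loss of generality.
1. U is the centroid of triangle CXW ⇒ U = (1/3, 1/3)
through C parallel to WU: direction (1/3, 1/3); meets XW at Z = (0, -1)
Z = X + t·(W−X) with t = 2

t = 2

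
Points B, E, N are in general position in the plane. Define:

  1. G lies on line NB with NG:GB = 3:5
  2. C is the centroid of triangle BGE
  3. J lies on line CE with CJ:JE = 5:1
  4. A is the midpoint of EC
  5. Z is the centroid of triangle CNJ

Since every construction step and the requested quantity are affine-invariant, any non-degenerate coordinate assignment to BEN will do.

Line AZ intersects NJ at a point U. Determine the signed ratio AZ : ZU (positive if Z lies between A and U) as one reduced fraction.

AZ:ZU = 1/5

Choose coordinates B = (0, 0), E = (1, 0), N = (0, 1).
1. G lies on line NB with NG:GB = 3:5 ⇒ G = (0, 5/8)
2. C is the centroid of triangle BGE ⇒ C = (1/3, 5/24)
3. J lies on line CE with CJ:JE = 5:1 ⇒ J = (8/9, 5/144)
4. A is the midpoint of EC ⇒ A = (2/3, 5/48)
5. Z is the centroid of triangle CNJ ⇒ Z = (11/27, 179/432)
line AZ meets NJ at U = (-8/9, 283/144)
Z = A + t·(U−A) with t = 1/6, so AZ:ZU = 1/6:5/6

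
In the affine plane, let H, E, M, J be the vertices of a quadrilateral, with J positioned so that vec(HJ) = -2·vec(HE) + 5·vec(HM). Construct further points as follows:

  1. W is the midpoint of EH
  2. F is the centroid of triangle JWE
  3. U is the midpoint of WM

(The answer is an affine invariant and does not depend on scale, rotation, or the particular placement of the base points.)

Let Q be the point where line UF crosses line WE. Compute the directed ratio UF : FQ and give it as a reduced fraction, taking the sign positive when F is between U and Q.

Choose coordinates H = (0, 0), E = (1, 0), M = (0, 1), J = (-2, 5).
1. W is the midpoint of EH ⇒ W = (1/2, 0)
2. F is the centroid of triangle JWE ⇒ F = (-1/6, 5/3)
3. U is the midpoint of WM ⇒ U = (1/4, 1/2)
line UF meets WE at Q = (3/7, 0)
F = U + t·(Q−U) with t = -7/3, so UF:FQ = -7/3:10/3

UF:FQ = -7/10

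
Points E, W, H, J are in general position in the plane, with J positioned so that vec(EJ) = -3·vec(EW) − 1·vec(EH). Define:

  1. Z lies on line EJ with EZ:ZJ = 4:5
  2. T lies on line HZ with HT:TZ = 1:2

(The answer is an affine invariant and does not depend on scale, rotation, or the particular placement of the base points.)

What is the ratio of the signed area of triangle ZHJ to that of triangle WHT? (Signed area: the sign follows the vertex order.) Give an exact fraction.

Work in coordinates with E = (0, 0), W = (1, 0), H = (0, 1), J = (-3, -1).
1. Z lies on line EJ with EZ:ZJ = 4:5 ⇒ Z = (-4/3, -4/9)
2. T lies on line HZ with HT:TZ = 1:2 ⇒ T = (-4/9, 14/27)
2·[ZHJ] = 5/3, 2·[WHT] = 25/27
[ZHJ]:[WHT] = 5/3:25/27 = 9/5

[ZHJ]:[WHT] = 9/5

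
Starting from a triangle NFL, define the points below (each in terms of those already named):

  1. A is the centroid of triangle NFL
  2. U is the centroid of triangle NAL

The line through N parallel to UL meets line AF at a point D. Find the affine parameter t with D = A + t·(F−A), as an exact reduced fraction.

Assign N = (0, 0), F = (1, 0), L = (0, 1) — the answer is frame-independent, so this choice is without loss of generality.
1. A is the centroid of triangle NFL ⇒ A = (1/3, 1/3)
2. U is the centroid of triangle NAL ⇒ U = (1/9, 4/9)
through N parallel to UL: direction (-1/9, 5/9); meets AF at D = (-1/9, 5/9)
D = A + t·(F−A) with t = -2/3

t = -2/3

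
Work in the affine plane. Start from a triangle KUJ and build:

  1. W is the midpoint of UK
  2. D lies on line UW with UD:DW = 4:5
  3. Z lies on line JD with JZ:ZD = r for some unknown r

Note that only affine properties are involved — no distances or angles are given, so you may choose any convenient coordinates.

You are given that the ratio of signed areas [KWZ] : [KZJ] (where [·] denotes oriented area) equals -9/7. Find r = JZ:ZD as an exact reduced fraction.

r = -1/2

Set K = (0, 0), U = (1, 0), J = (0, 1); any affine frame gives the same invariant.
1. W is the midpoint of UK ⇒ W = (1/2, 0)
2. D lies on line UW with UD:DW = 4:5 ⇒ D = (7/9, 0)
3. With JZ:ZD = r, write λ = r/(r+1) so Z = J + λ·(D−J); Z is affine-linear in λ
Every point depending on Z is an affine combination of Z and λ-independent points, so each such coordinate is linear in λ; the λ² term in each signed area is a multiple of (D−J)×(D−J) = 0, so 2·[KWZ] and 2·[KZJ] are each linear in λ. Evaluating at λ=0 and λ=1:
  2·[KWZ] = -1/2·λ + 1/2,   2·[KZJ] = 7/9·λ
So [KWZ]:[KZJ] = (-1/2·λ + 1/2) / (7/9·λ). Setting this equal to -9/7:
  -1/2·λ + 1/2 = -9/7·(7/9·λ)  ⇒  λ = -1
Then r = λ/(1−λ) = (-1)/(2) = -1/2. Check: with r = -1/2, Z = (-7/9, 2) and [KWZ]:[KZJ] = -9/7 as required.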